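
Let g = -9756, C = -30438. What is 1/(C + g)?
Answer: -1/40194 ≈ -2.4879e-5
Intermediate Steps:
1/(C + g) = 1/(-30438 - 9756) = 1/(-40194) = -1/40194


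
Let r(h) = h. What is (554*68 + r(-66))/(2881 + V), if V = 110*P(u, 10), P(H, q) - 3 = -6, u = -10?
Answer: 37606/2551 ≈ 14.742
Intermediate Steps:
P(H, q) = -3 (P(H, q) = 3 - 6 = -3)
V = -330 (V = 110*(-3) = -330)
(554*68 + r(-66))/(2881 + V) = (554*68 - 66)/(2881 - 330) = (37672 - 66)/2551 = 37606*(1/2551) = 37606/2551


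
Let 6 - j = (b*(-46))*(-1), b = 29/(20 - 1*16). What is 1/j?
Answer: -2/655 ≈ -0.0030534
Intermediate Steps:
b = 29/4 (b = 29/(20 - 16) = 29/4 ≈ 7.2500)
j = -655/2 (j = 6 - (29/4)*(-46)*(-1) = 6 - (-667)*(-1)/2 = 6 - 1*667/2 = 6 - 667/2 = -655/2 ≈ -327.50)
1/j = 1/(-655/2) = -2/655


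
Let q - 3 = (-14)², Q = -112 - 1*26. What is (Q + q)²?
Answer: 3721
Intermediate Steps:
Q = -138 (Q = -112 - 26 = -138)
q = 199 (q = 3 + (-14)² = 3 + 196 = 199)
(Q + q)² = (-138 + 199)² = 61² = 3721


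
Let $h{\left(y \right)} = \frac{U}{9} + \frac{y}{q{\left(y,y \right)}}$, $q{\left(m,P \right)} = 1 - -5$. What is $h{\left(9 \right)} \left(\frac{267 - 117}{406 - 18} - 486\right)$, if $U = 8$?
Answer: $- \frac{1350329}{1164} \approx -1160.1$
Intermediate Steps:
$q{\left(m,P \right)} = 6$ ($q{\left(m,P \right)} = 1 + 5 = 6$)
$h{\left(y \right)} = \frac{8}{9} + \frac{y}{6}$
$h{\left(9 \right)} \left(\frac{267 - 117}{406 - 18} - 486\right) = \left(\frac{8}{9} + \frac{1}{6} \cdot 9\right) \left(\frac{267 - 117}{406 - 18} - 486\right) = \left(\frac{8}{9} + \frac{3}{2}\right) \left(\frac{150}{388} - 486\right) = \frac{43 \left(150 \cdot \frac{1}{388} - 486\right)}{18} = \frac{43 \left(\frac{75}{194} - 486\right)}{18} = \frac{43}{18} \left(- \frac{94209}{194}\right) = - \frac{1350329}{1164}$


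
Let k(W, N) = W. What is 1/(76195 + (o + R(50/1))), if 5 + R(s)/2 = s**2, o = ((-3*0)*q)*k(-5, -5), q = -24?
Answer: 1/81185 ≈ 1.2318e-5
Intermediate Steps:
o = 0 (o = (-3*0*(-24))*(-5) = (0*(-24))*(-5) = 0*(-5) = 0)
R(s) = -10 + 2*s**2
1/(76195 + (o + R(50/1))) = 1/(76195 + (0 + (-10 + 2*(50/1)**2))) = 1/(76195 + (0 + (-10 + 2*(50*1)**2))) = 1/(76195 + (0 + (-10 + 2*50**2))) = 1/(76195 + (0 + (-10 + 2*2500))) = 1/(76195 + (0 + (-10 + 5000))) = 1/(76195 + (0 + 4990)) = 1/(76195 + 4990) = 1/81185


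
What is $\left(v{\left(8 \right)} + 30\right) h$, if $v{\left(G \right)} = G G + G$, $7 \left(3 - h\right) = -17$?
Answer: $\frac{3876}{7} \approx 553.71$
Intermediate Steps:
$h = \frac{38}{7}$ ($h = 3 - - \frac{17}{7} = 3 + \frac{17}{7} = \frac{38}{7} \approx 5.4286$)
$v{\left(G \right)} = G + G^{2}$ ($v{\left(G \right)} = G^{2} + G = G + G^{2}$)
$\left(v{\left(8 \right)} + 30\right) h = \left(8 \left(1 + 8\right) + 30\right) \frac{38}{7} = \left(8 \cdot 9 + 30\right) \frac{38}{7} = \left(72 + 30\right) \frac{38}{7} = 102 \cdot \frac{38}{7} = \frac{3876}{7}$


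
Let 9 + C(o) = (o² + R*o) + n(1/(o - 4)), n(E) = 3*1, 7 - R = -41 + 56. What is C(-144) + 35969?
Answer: 57851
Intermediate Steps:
R = -8 (R = 7 - (-41 + 56) = 7 - 1*15 = 7 - 15 = -8)
n(E) = 3
C(o) = -6 + o² - 8*o (C(o) = -9 + ((o² - 8*o) + 3) = -9 + (3 + o² - 8*o) = -6 + o² - 8*o)
C(-144) + 35969 = (-6 + (-144)² - 8*(-144)) + 35969 = (-6 + 20736 + 1152) + 35969 = 21882 + 35969 = 57851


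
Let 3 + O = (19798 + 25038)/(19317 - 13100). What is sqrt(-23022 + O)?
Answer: I*sqrt(889662578813)/6217 ≈ 151.72*I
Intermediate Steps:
O = 26185/6217 (O = -3 + (19798 + 25038)/(19317 - 13100) = -3 + 44836/6217 = 26185/6217 ≈ 4.2118)
sqrt(-23022 + O) = sqrt(-23022 + 26185/6217) = sqrt(-143101589/6217) = I*sqrt(889662578813)/6217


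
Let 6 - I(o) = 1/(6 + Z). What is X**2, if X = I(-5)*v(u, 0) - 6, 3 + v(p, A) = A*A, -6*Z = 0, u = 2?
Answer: 2209/4 ≈ 552.25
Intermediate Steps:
Z = 0 (Z = -1/6*0 = 0)
v(p, A) = -3 + A**2 (v(p, A) = -3 + A*A = -3 + A**2)
I(o) = 35/6 (I(o) = 6 - 1/(6 + 0) = 6 - 1/6 = 35/6)
X = -47/2 (X = 35*(-3 + 0**2)/6 - 6 = 35*(-3 + 0)/6 - 6 = (35/6)*(-3) - 6 = -35/2 - 6 = -47/2 ≈ -23.500)
X**2 = (-47/2)**2 = 2209/4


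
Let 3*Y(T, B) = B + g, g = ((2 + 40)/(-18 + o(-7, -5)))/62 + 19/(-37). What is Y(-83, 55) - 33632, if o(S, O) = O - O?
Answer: -693991555/20646 ≈ -33614.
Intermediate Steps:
o(S, O) = 0
g = -3793/6882 (g = ((2 + 40)/(-18 + 0))/62 + 19/(-37) = (42/(-18))*(1/62) + 19*(-1/37) = (42*(-1/18))*(1/62) - 19/37 = -7/3*1/62 - 19/37 = -7/186 - 19/37 = -3793/6882 ≈ -0.55115)
Y(T, B) = -3793/20646 + B/3 (Y(T, B) = (B - 3793/6882)/3 = (-3793/6882 + B)/3 = -3793/20646 + B/3)
Y(-83, 55) - 33632 = (-3793/20646 + (⅓)*55) - 33632 = (-3793/20646 + 55/3) - 33632 = 374717/20646 - 33632 = -693991555/20646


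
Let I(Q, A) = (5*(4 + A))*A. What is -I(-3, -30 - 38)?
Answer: -21760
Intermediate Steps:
I(Q, A) = A*(20 + 5*A) (I(Q, A) = (20 + 5*A)*A = A*(20 + 5*A))
-I(-3, -30 - 38) = -5*(-30 - 38)*(4 + (-30 - 38)) = -5*(-68)*(4 - 68) = -5*(-68)*(-64) = -1*21760 = -21760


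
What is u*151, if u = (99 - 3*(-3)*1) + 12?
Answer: 18120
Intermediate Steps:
u = 120 (u = (99 + 9*1) + 12 = (99 + 9) + 12 = 108 + 12 = 120)
u*151 = 120*151 = 18120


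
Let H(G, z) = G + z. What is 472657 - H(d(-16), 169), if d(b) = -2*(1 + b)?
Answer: 472458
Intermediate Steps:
d(b) = -2 - 2*b
472657 - H(d(-16), 169) = 472657 - ((-2 - 2*(-16)) + 169) = 472657 - ((-2 + 32) + 169) = 472657 - (30 + 169) = 472657 - 1*199 = 472657 - 199 = 472458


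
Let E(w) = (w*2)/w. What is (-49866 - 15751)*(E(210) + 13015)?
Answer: -854136489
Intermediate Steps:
E(w) = 2 (E(w) = (2*w)/w = 2)
(-49866 - 15751)*(E(210) + 13015) = (-49866 - 15751)*(2 + 13015) = -65617*13017 = -854136489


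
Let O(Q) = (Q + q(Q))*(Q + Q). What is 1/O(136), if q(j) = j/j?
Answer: 1/37264 ≈ 2.6836e-5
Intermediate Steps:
q(j) = 1
O(Q) = 2*Q*(1 + Q) (O(Q) = (Q + 1)*(Q + Q) = (1 + Q)*(2*Q) = 2*Q*(1 + Q))
1/O(136) = 1/(2*136*(1 + 136)) = 1/(2*136*137) = 1/37264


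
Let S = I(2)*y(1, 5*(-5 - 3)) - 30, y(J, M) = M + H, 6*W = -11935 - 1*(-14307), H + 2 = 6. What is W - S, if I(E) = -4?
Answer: 844/3 ≈ 281.33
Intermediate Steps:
H = 4 (H = -2 + 6 = 4)
W = 1186/3 (W = (-11935 - 1*(-14307))/6 = (-11935 + 14307)/6 = (⅙)*2372 = 1186/3 ≈ 395.33)
y(J, M) = 4 + M (y(J, M) = M + 4 = 4 + M)
S = 114 (S = -4*(4 + 5*(-5 - 3)) - 30 = -4*(4 + 5*(-8)) - 30 = -4*(4 - 40) - 30 = -4*(-36) - 30 = 144 - 30 = 114)
W - S = 1186/3 - 1*114 = 1186/3 - 114 = 844/3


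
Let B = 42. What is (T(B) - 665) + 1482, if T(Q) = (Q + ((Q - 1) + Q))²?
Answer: 16442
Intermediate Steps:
T(Q) = (-1 + 3*Q)² (T(Q) = (Q + ((-1 + Q) + Q))² = (Q + (-1 + 2*Q))² = (-1 + 3*Q)²)
(T(B) - 665) + 1482 = ((-1 + 3*42)² - 665) + 1482 = ((-1 + 126)² - 665) + 1482 = (125² - 665) + 1482 = (15625 - 665) + 1482 = 14960 + 1482 = 16442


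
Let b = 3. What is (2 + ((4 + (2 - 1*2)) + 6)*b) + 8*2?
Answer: 48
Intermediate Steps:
(2 + ((4 + (2 - 1*2)) + 6)*b) + 8*2 = (2 + ((4 + (2 - 1*2)) + 6)*3) + 8*2 = (2 + ((4 + (2 - 2)) + 6)*3) + 16 = (2 + ((4 + 0) + 6)*3) + 16 = (2 + (4 + 6)*3) + 16 = (2 + 10*3) + 16 = (2 + 30) + 16 = 32 + 16 = 48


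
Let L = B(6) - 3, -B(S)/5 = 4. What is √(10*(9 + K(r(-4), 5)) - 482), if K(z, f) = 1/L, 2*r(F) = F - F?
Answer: I*√207598/23 ≈ 19.81*I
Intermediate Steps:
B(S) = -20 (B(S) = -5*4 = -20)
L = -23 (L = -20 - 3 = -23)
r(F) = 0 (r(F) = (F - F)/2 = (½)*0 = 0)
K(z, f) = -1/23 (K(z, f) = 1/(-23) = -1/23)
√(10*(9 + K(r(-4), 5)) - 482) = √(10*(9 - 1/23) - 482) = √(10*(206/23) - 482) = √(2060/23 - 482) = √(-9026/23) = I*√207598/23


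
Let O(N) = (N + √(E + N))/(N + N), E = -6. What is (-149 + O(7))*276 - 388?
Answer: -289480/7 ≈ -41354.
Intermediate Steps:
O(N) = (N + √(-6 + N))/(2*N) (O(N) = (N + √(-6 + N))/(N + N) = (N + √(-6 + N))/((2*N)) = (N + √(-6 + N))*(1/(2*N)) = (N + √(-6 + N))/(2*N))
(-149 + O(7))*276 - 388 = (-149 + (½)*(7 + √(-6 + 7))/7)*276 - 388 = (-149 + (½)*(⅐)*(7 + √1))*276 - 388 = (-149 + (½)*(⅐)*(7 + 1))*276 - 388 = (-149 + (½)*(⅐)*8)*276 - 388 = (-149 + 4/7)*276 - 388 = -1039/7*276 - 388 = -286764/7 - 388 = -289480/7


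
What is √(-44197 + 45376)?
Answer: 3*√131 ≈ 34.337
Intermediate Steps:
√(-44197 + 45376) = √1179 = 3*√131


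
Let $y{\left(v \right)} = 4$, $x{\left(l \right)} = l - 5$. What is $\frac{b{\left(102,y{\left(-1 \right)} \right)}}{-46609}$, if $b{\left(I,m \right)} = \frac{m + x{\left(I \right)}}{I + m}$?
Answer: $- \frac{101}{4940554} \approx -2.0443 \cdot 10^{-5}$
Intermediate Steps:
$x{\left(l \right)} = -5 + l$ ($x{\left(l \right)} = l - 5 = -5 + l$)
$b{\left(I,m \right)} = \frac{-5 + I + m}{I + m}$ ($b{\left(I,m \right)} = \frac{m + \left(-5 + I\right)}{I + m} = \frac{-5 + I + m}{I + m}$)
$\frac{b{\left(102,y{\left(-1 \right)} \right)}}{-46609} = \frac{\frac{1}{102 + 4} \left(-5 + 102 + 4\right)}{-46609} = \frac{1}{106} \cdot 101 \left(- \frac{1}{46609}\right) = \frac{101}{106} \left(- \frac{1}{46609}\right) = - \frac{101}{4940554}$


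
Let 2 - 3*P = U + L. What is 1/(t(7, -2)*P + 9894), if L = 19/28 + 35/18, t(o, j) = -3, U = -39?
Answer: 252/2483617 ≈ 0.00010146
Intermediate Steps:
L = 661/252 (L = 19*(1/28) + 35*(1/18) = 19/28 + 35/18 = 661/252 ≈ 2.6230)
P = 9671/756 (P = ⅔ - (-39 + 661/252)/3 = ⅔ - ⅓*(-9167/252) = ⅔ + 9167/756 = 9671/756 ≈ 12.792)
1/(t(7, -2)*P + 9894) = 1/(-3*9671/756 + 9894) = 1/(-9671/252 + 9894) = 1/(2483617/252) = 252/2483617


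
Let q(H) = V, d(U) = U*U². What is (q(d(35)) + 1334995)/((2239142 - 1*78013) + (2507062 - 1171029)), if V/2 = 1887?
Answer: 1338769/3497162 ≈ 0.38282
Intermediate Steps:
V = 3774 (V = 2*1887 = 3774)
d(U) = U³
q(H) = 3774
(q(d(35)) + 1334995)/((2239142 - 1*78013) + (2507062 - 1171029)) = (3774 + 1334995)/((2239142 - 1*78013) + (2507062 - 1171029)) = 1338769/((2239142 - 78013) + 1336033) = 1338769/(2161129 + 1336033) = 1338769/3497162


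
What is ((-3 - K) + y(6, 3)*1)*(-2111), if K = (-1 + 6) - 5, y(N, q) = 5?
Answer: -4222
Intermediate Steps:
K = 0 (K = 5 - 5 = 0)
((-3 - K) + y(6, 3)*1)*(-2111) = ((-3 - 1*0) + 5*1)*(-2111) = ((-3 + 0) + 5)*(-2111) = (-3 + 5)*(-2111) = 2*(-2111) = -4222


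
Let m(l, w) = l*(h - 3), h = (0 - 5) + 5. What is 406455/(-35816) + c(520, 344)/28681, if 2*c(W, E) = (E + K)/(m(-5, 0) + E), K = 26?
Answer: -4185048745985/368778691864 ≈ -11.348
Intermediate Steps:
h = 0 (h = -5 + 5 = 0)
m(l, w) = -3*l (m(l, w) = l*(0 - 3) = l*(-3) = -3*l)
c(W, E) = (26 + E)/(2*(15 + E)) (c(W, E) = ((E + 26)/(-3*(-5) + E))/2 = ((26 + E)/(15 + E))/2 = (26 + E)/(2*(15 + E)))
406455/(-35816) + c(520, 344)/28681 = 406455/(-35816) + ((26 + 344)/(2*(15 + 344)))/28681 = 406455*(-1/35816) + ((½)*370/359)*(1/28681) = -406455/35816 + ((½)*(1/359)*370)*(1/28681) = -406455/35816 + (185/359)*(1/28681) = -406455/35816 + 185/10296479 = -4185048745985/368778691864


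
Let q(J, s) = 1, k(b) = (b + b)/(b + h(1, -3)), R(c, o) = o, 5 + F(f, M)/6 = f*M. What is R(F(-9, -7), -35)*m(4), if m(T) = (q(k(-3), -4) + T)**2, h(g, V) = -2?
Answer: -875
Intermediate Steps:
F(f, M) = -30 + 6*M*f (F(f, M) = -30 + 6*(f*M) = -30 + 6*(M*f) = -30 + 6*M*f)
k(b) = 2*b/(-2 + b) (k(b) = (b + b)/(b - 2) = (2*b)/(-2 + b) = 2*b/(-2 + b))
m(T) = (1 + T)**2
R(F(-9, -7), -35)*m(4) = -35*(1 + 4)**2 = -35*5**2 = -35*25 = -875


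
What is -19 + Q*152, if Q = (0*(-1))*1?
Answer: -19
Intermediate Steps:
Q = 0 (Q = 0*1 = 0)
-19 + Q*152 = -19 + 0*152 = -19 + 0 = -19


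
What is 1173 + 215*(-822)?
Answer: -175557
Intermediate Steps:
1173 + 215*(-822) = 1173 - 176730 = -175557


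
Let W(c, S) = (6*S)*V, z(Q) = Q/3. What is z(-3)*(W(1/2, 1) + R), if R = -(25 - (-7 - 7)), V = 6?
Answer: 3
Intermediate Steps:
z(Q) = Q/3 (z(Q) = Q*(1/3) = Q/3)
W(c, S) = 36*S (W(c, S) = (6*S)*6 = 36*S)
R = -39 (R = -(25 - 1*(-14)) = -(25 + 14) = -1*39 = -39)
z(-3)*(W(1/2, 1) + R) = ((1/3)*(-3))*(36*1 - 39) = -(36 - 39) = -1*(-3) = 3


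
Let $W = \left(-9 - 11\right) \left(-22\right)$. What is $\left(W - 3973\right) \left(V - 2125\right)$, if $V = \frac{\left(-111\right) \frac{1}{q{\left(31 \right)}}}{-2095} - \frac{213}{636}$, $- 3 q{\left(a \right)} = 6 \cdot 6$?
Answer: $\frac{1667484505899}{222070} \approx 7.5088 \cdot 10^{6}$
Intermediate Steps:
$q{\left(a \right)} = -12$ ($q{\left(a \right)} = - \frac{6 \cdot 6}{3} = \left(- \frac{1}{3}\right) 36 = -12$)
$W = 440$ ($W = \left(-20\right) \left(-22\right) = 440$)
$V = - \frac{75353}{222070}$ ($V = \frac{\left(-111\right) \frac{1}{-12}}{-2095} - \frac{213}{636} = \left(-111\right) \left(- \frac{1}{12}\right) \left(- \frac{1}{2095}\right) - \frac{71}{212} = \frac{37}{4} \left(- \frac{1}{2095}\right) - \frac{71}{212} = - \frac{37}{8380} - \frac{71}{212} = - \frac{75353}{222070} \approx -0.33932$)
$\left(W - 3973\right) \left(V - 2125\right) = \left(440 - 3973\right) \left(- \frac{75353}{222070} - 2125\right) = \left(-3533\right) \left(- \frac{471974103}{222070}\right) = \frac{1667484505899}{222070}$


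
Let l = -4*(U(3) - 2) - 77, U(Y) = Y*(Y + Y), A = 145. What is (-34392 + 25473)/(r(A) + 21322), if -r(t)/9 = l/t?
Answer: -1293255/3092959 ≈ -0.41813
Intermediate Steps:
U(Y) = 2*Y² (U(Y) = Y*(2*Y) = 2*Y²)
l = -141 (l = -4*(2*3² - 2) - 77 = -4*(2*9 - 2) - 77 = -4*(18 - 2) - 77 = -4*16 - 77 = -64 - 77 = -141)
r(t) = 1269/t (r(t) = -(-1269)/t = 1269/t)
(-34392 + 25473)/(r(A) + 21322) = (-34392 + 25473)/(1269/145 + 21322) = -8919/(1269*(1/145) + 21322) = -8919/(1269/145 + 21322) = -8919/3092959/145 = -8919*145/3092959 = -1293255/3092959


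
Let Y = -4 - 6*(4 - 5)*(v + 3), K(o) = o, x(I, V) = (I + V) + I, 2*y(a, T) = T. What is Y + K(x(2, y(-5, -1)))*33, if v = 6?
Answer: 331/2 ≈ 165.50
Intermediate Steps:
y(a, T) = T/2
x(I, V) = V + 2*I
Y = 50 (Y = -4 - 6*(4 - 5)*(6 + 3) = -4 - (-6)*9 = -4 - 6*(-9) = -4 + 54 = 50)
Y + K(x(2, y(-5, -1)))*33 = 50 + ((1/2)*(-1) + 2*2)*33 = 50 + (-1/2 + 4)*33 = 50 + (7/2)*33 = 50 + 231/2 = 331/2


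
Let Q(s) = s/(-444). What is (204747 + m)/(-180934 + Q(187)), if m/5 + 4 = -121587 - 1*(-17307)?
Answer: 140602812/80334883 ≈ 1.7502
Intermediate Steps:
m = -521420 (m = -20 + 5*(-121587 - 1*(-17307)) = -20 + 5*(-121587 + 17307) = -20 + 5*(-104280) = -20 - 521400 = -521420)
Q(s) = -s/444 (Q(s) = s*(-1/444) = -s/444)
(204747 + m)/(-180934 + Q(187)) = (204747 - 521420)/(-180934 - 1/444*187) = -316673/(-180934 - 187/444) = -316673/(-80334883/444) = -316673*(-444/80334883) = 140602812/80334883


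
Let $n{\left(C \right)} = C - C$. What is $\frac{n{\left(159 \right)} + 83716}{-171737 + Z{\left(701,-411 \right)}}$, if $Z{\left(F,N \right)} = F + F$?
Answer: $- \frac{83716}{170335} \approx -0.49148$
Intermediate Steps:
$n{\left(C \right)} = 0$
$Z{\left(F,N \right)} = 2 F$
$\frac{n{\left(159 \right)} + 83716}{-171737 + Z{\left(701,-411 \right)}} = \frac{0 + 83716}{-171737 + 2 \cdot 701} = \frac{83716}{-171737 + 1402} = \frac{83716}{-170335} = 83716 \left(- \frac{1}{170335}\right) = - \frac{83716}{170335}$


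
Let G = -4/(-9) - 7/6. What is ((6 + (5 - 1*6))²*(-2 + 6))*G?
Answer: -650/9 ≈ -72.222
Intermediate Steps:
G = -13/18 (G = -4*(-⅑) - 7*⅙ = 4/9 - 7/6 = -13/18 ≈ -0.72222)
((6 + (5 - 1*6))²*(-2 + 6))*G = ((6 + (5 - 1*6))²*(-2 + 6))*(-13/18) = ((6 + (5 - 6))²*4)*(-13/18) = ((6 - 1)²*4)*(-13/18) = (5²*4)*(-13/18) = (25*4)*(-13/18) = 100*(-13/18) = -650/9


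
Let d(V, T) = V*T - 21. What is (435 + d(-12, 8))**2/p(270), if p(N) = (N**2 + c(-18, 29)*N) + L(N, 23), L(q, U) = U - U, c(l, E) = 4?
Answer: 2809/2055 ≈ 1.3669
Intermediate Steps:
d(V, T) = -21 + T*V (d(V, T) = T*V - 21 = -21 + T*V)
L(q, U) = 0
p(N) = N**2 + 4*N (p(N) = (N**2 + 4*N) + 0 = N**2 + 4*N)
(435 + d(-12, 8))**2/p(270) = (435 + (-21 + 8*(-12)))**2/((270*(4 + 270))) = (435 + (-21 - 96))**2/((270*274)) = (435 - 117)**2/73980 = 318**2*(1/73980) = 101124*(1/73980) = 2809/2055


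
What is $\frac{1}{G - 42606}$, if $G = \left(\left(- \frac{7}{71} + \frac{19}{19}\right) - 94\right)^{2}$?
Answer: $- \frac{5041}{171084746} \approx -2.9465 \cdot 10^{-5}$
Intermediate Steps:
$G = \frac{43692100}{5041}$ ($G = \left(\left(\left(-7\right) \frac{1}{71} + 19 \cdot \frac{1}{19}\right) - 94\right)^{2} = \left(\left(- \frac{7}{71} + 1\right) - 94\right)^{2} = \left(\frac{64}{71} - 94\right)^{2} = \left(- \frac{6610}{71}\right)^{2} = \frac{43692100}{5041} \approx 8667.3$)
$\frac{1}{G - 42606} = \frac{1}{\frac{43692100}{5041} - 42606} = \frac{1}{- \frac{171084746}{5041}} = - \frac{5041}{171084746}$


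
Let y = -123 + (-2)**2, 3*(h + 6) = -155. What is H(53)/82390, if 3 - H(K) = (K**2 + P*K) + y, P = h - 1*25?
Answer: 5083/247170 ≈ 0.020565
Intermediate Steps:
h = -173/3 (h = -6 + (1/3)*(-155) = -6 - 155/3 = -173/3 ≈ -57.667)
y = -119 (y = -123 + 4 = -119)
P = -248/3 (P = -173/3 - 1*25 = -173/3 - 25 = -248/3 ≈ -82.667)
H(K) = 122 - K**2 + 248*K/3 (H(K) = 3 - ((K**2 - 248*K/3) - 119) = 3 - (-119 + K**2 - 248*K/3) = 3 + (119 - K**2 + 248*K/3) = 122 - K**2 + 248*K/3)
H(53)/82390 = (122 - 1*53**2 + (248/3)*53)/82390 = (122 - 1*2809 + 13144/3)*(1/82390) = (122 - 2809 + 13144/3)*(1/82390) = (5083/3)*(1/82390) = 5083/247170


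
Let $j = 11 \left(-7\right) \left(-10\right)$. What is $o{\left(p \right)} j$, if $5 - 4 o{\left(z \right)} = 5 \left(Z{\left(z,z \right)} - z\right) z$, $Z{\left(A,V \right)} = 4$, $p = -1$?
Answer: $5775$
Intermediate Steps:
$j = 770$ ($j = \left(-77\right) \left(-10\right) = 770$)
$o{\left(z \right)} = \frac{5}{4} - \frac{z \left(20 - 5 z\right)}{4}$ ($o{\left(z \right)} = \frac{5}{4} - \frac{5 \left(4 - z\right) z}{4} = \frac{5}{4} - \frac{\left(20 - 5 z\right) z}{4} = \frac{5}{4} - \frac{z \left(20 - 5 z\right)}{4}$)
$o{\left(p \right)} j = \left(\frac{5}{4} - -5 + \frac{5 \left(-1\right)^{2}}{4}\right) 770 = \left(\frac{5}{4} + 5 + \frac{5}{4} \cdot 1\right) 770 = \left(\frac{5}{4} + 5 + \frac{5}{4}\right) 770 = \frac{15}{2} \cdot 770 = 5775$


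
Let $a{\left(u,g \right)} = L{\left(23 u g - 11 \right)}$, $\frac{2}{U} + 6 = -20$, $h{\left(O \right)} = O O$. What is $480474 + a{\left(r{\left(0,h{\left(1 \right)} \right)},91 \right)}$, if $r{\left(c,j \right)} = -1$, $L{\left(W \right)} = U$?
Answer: $\frac{6246161}{13} \approx 4.8047 \cdot 10^{5}$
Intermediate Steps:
$h{\left(O \right)} = O^{2}$
$U = - \frac{1}{13}$ ($U = \frac{2}{-6 - 20} = \frac{2}{-26} = 2 \left(- \frac{1}{26}\right) = - \frac{1}{13} \approx -0.076923$)
$L{\left(W \right)} = - \frac{1}{13}$
$a{\left(u,g \right)} = - \frac{1}{13}$
$480474 + a{\left(r{\left(0,h{\left(1 \right)} \right)},91 \right)} = 480474 - \frac{1}{13} = \frac{6246161}{13}$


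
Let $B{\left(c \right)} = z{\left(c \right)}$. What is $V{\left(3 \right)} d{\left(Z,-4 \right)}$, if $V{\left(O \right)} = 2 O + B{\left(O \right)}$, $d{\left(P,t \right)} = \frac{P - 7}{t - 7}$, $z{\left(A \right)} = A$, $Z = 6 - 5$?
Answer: $\frac{54}{11} \approx 4.9091$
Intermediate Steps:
$Z = 1$
$B{\left(c \right)} = c$
$d{\left(P,t \right)} = \frac{-7 + P}{-7 + t}$
$V{\left(O \right)} = 3 O$ ($V{\left(O \right)} = 2 O + O = 3 O$)
$V{\left(3 \right)} d{\left(Z,-4 \right)} = 3 \cdot 3 \frac{-7 + 1}{-7 - 4} = 9 \frac{1}{-11} \left(-6\right) = 9 \left(\left(- \frac{1}{11}\right) \left(-6\right)\right) = 9 \cdot \frac{6}{11} = \frac{54}{11}$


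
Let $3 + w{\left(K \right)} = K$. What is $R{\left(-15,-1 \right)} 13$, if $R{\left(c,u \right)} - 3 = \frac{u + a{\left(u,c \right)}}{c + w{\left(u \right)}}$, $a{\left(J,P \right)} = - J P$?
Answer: $\frac{949}{19} \approx 49.947$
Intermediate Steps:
$a{\left(J,P \right)} = - J P$
$w{\left(K \right)} = -3 + K$
$R{\left(c,u \right)} = 3 + \frac{u - c u}{-3 + c + u}$ ($R{\left(c,u \right)} = 3 + \frac{u - u c}{c + \left(-3 + u\right)} = 3 + \frac{u - c u}{-3 + c + u}$)
$R{\left(-15,-1 \right)} 13 = \frac{-9 + 3 \left(-15\right) + 4 \left(-1\right) - \left(-15\right) \left(-1\right)}{-3 - 15 - 1} \cdot 13 = \frac{-9 - 45 - 4 - 15}{-19} \cdot 13 = \left(- \frac{1}{19}\right) \left(-73\right) 13 = \frac{73}{19} \cdot 13 = \frac{949}{19}$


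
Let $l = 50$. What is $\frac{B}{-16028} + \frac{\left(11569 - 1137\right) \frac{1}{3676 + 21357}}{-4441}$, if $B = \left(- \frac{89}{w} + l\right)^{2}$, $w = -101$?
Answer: $- \frac{2937670878228809}{18176729902788284} \approx -0.16162$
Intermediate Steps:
$B = \frac{26409321}{10201}$ ($B = \left(- \frac{89}{-101} + 50\right)^{2} = \left(\left(-89\right) \left(- \frac{1}{101}\right) + 50\right)^{2} = \left(\frac{89}{101} + 50\right)^{2} = \left(\frac{5139}{101}\right)^{2} = \frac{26409321}{10201} \approx 2588.9$)
$\frac{B}{-16028} + \frac{\left(11569 - 1137\right) \frac{1}{3676 + 21357}}{-4441} = \frac{26409321}{10201 \left(-16028\right)} + \frac{\left(11569 - 1137\right) \frac{1}{3676 + 21357}}{-4441} = \frac{26409321}{10201} \left(- \frac{1}{16028}\right) + \frac{10432}{25033} \left(- \frac{1}{4441}\right) = - \frac{26409321}{163501628} + 10432 \cdot \frac{1}{25033} \left(- \frac{1}{4441}\right) = - \frac{26409321}{163501628} + \frac{10432}{25033} \left(- \frac{1}{4441}\right) = - \frac{26409321}{163501628} - \frac{10432}{111171553} = - \frac{2937670878228809}{18176729902788284}$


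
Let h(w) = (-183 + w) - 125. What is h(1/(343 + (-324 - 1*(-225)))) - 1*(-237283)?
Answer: 57821901/244 ≈ 2.3698e+5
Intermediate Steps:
h(w) = -308 + w
h(1/(343 + (-324 - 1*(-225)))) - 1*(-237283) = (-308 + 1/(343 + (-324 - 1*(-225)))) - 1*(-237283) = (-308 + 1/(343 + (-324 + 225))) + 237283 = (-308 + 1/(343 - 99)) + 237283 = (-308 + 1/244) + 237283 = -75151/244 + 237283 = 57821901/244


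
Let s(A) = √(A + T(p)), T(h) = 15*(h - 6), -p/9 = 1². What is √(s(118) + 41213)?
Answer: √(41213 + I*√107) ≈ 203.01 + 0.025*I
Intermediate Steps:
p = -9 (p = -9*1² = -9*1 = -9)
T(h) = -90 + 15*h (T(h) = 15*(-6 + h) = -90 + 15*h)
s(A) = √(-225 + A) (s(A) = √(A + (-90 + 15*(-9))) = √(A + (-90 - 135)) = √(A - 225) = √(-225 + A))
√(s(118) + 41213) = √(√(-225 + 118) + 41213) = √(√(-107) + 41213) = √(I*√107 + 41213) = √(41213 + I*√107)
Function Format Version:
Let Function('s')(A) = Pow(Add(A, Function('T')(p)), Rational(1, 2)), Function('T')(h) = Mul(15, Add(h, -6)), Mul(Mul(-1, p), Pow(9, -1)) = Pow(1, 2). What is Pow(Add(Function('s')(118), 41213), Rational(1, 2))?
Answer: Pow(Add(41213, Mul(I, Pow(107, Rational(1, 2)))), Rational(1, 2)) ≈ Add(203.01, Mul(0.025, I))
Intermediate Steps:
p = -9 (p = Mul(-9, Pow(1, 2)) = Mul(-9, 1) = -9)
Function('T')(h) = Add(-90, Mul(15, h)) (Function('T')(h) = Mul(15, Add(-6, h)) = Add(-90, Mul(15, h)))
Function('s')(A) = Pow(Add(-225, A), Rational(1, 2)) (Function('s')(A) = Pow(Add(A, Add(-90, Mul(15, -9))), Rational(1, 2)) = Pow(Add(A, Add(-90, -135)), Rational(1, 2)) = Pow(Add(A, -225), Rational(1, 2)) = Pow(Add(-225, A), Rational(1, 2)))
Pow(Add(Function('s')(118), 41213), Rational(1, 2)) = Pow(Add(Pow(Add(-225, 118), Rational(1, 2)), 41213), Rational(1, 2)) = Pow(Add(Pow(-107, Rational(1, 2)), 41213), Rational(1, 2)) = Pow(Add(Mul(I, Pow(107, Rational(1, 2))), 41213), Rational(1, 2)) = Pow(Add(41213, Mul(I, Pow(107, Rational(1, 2)))), Rational(1, 2))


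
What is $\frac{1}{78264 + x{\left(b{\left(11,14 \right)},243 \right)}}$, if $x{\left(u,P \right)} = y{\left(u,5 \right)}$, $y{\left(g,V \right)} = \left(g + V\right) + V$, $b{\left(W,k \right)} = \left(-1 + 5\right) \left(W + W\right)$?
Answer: $\frac{1}{78362} \approx 1.2761 \cdot 10^{-5}$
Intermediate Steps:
$b{\left(W,k \right)} = 8 W$ ($b{\left(W,k \right)} = 4 \cdot 2 W = 8 W$)
$y{\left(g,V \right)} = g + 2 V$ ($y{\left(g,V \right)} = \left(V + g\right) + V = g + 2 V$)
$x{\left(u,P \right)} = 10 + u$ ($x{\left(u,P \right)} = u + 2 \cdot 5 = u + 10 = 10 + u$)
$\frac{1}{78264 + x{\left(b{\left(11,14 \right)},243 \right)}} = \frac{1}{78264 + \left(10 + 8 \cdot 11\right)} = \frac{1}{78264 + \left(10 + 88\right)} = \frac{1}{78264 + 98} = \frac{1}{78362}$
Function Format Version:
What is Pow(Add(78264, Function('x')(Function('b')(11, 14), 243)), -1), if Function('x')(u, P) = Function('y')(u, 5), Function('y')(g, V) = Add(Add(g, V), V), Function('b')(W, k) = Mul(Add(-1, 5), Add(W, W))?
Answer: Rational(1, 78362) ≈ 1.2761e-5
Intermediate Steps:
Function('b')(W, k) = Mul(8, W) (Function('b')(W, k) = Mul(4, Mul(2, W)) = Mul(8, W))
Function('y')(g, V) = Add(g, Mul(2, V)) (Function('y')(g, V) = Add(Add(V, g), V) = Add(g, Mul(2, V)))
Function('x')(u, P) = Add(10, u) (Function('x')(u, P) = Add(u, Mul(2, 5)) = Add(u, 10) = Add(10, u))
Pow(Add(78264, Function('x')(Function('b')(11, 14), 243)), -1) = Pow(Add(78264, Add(10, Mul(8, 11))), -1) = Pow(Add(78264, Add(10, 88)), -1) = Pow(Add(78264, 98), -1) = Pow(78362, -1) = Rational(1, 78362)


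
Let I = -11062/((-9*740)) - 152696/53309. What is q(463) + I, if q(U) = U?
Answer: 81977657509/177518970 ≈ 461.80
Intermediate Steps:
I = -213625601/177518970 (I = -11062/(-6660) - 152696*1/53309 = -11062*(-1/6660) - 152696/53309 = 5531/3330 - 152696/53309 = -213625601/177518970 ≈ -1.2034)
q(463) + I = 463 - 213625601/177518970 = 81977657509/177518970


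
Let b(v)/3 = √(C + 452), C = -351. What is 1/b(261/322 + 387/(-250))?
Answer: √101/303 ≈ 0.033168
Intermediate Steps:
b(v) = 3*√101 (b(v) = 3*√(-351 + 452) = 3*√101)
1/b(261/322 + 387/(-250)) = 1/(3*√101) = √101/303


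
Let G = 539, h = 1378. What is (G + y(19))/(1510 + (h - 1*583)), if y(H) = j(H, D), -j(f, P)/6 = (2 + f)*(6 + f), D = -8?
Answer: -2611/2305 ≈ -1.1328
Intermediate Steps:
j(f, P) = -6*(2 + f)*(6 + f)
y(H) = -72 - 48*H - 6*H²
(G + y(19))/(1510 + (h - 1*583)) = (539 + (-72 - 48*19 - 6*19²))/(1510 + (1378 - 1*583)) = (539 + (-72 - 912 - 6*361))/(1510 + (1378 - 583)) = (539 + (-72 - 912 - 2166))/(1510 + 795) = (539 - 3150)/2305 = -2611*1/2305 = -2611/2305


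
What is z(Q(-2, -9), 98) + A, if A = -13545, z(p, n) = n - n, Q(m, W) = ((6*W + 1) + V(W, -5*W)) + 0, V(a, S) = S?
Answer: -13545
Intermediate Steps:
Q(m, W) = 1 + W (Q(m, W) = ((6*W + 1) - 5*W) + 0 = ((1 + 6*W) - 5*W) + 0 = (1 + W) + 0 = 1 + W)
z(p, n) = 0
z(Q(-2, -9), 98) + A = 0 - 13545 = -13545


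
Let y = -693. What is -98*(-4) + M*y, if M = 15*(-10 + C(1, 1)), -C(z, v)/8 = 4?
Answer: 436982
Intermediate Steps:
C(z, v) = -32 (C(z, v) = -8*4 = -32)
M = -630 (M = 15*(-10 - 32) = 15*(-42) = -630)
-98*(-4) + M*y = -98*(-4) - 630*(-693) = 392 + 436590 = 436982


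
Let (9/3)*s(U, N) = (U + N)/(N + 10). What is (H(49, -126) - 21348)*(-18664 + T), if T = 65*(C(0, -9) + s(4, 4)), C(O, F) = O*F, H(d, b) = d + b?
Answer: 8391829700/21 ≈ 3.9961e+8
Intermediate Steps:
H(d, b) = b + d
C(O, F) = F*O
s(U, N) = (N + U)/(3*(10 + N)) (s(U, N) = ((U + N)/(N + 10))/3 = ((N + U)/(10 + N))/3 = (N + U)/(3*(10 + N)))
T = 260/21 (T = 65*(-9*0 + (4 + 4)/(3*(10 + 4))) = 65*(0 + (1/3)*8/14) = 65*(0 + (1/3)*(1/14)*8) = 65*(0 + 4/21) = 65*(4/21) = 260/21 ≈ 12.381)
(H(49, -126) - 21348)*(-18664 + T) = ((-126 + 49) - 21348)*(-18664 + 260/21) = (-77 - 21348)*(-391684/21) = -21425*(-391684/21) = 8391829700/21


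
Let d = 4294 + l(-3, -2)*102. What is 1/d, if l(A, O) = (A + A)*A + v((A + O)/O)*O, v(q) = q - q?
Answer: 1/6130 ≈ 0.00016313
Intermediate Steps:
v(q) = 0
l(A, O) = 2*A² (l(A, O) = (A + A)*A + 0*O = (2*A)*A + 0 = 2*A² + 0 = 2*A²)
d = 6130 (d = 4294 + (2*(-3)²)*102 = 4294 + (2*9)*102 = 4294 + 18*102 = 4294 + 1836 = 6130)
1/d = 1/6130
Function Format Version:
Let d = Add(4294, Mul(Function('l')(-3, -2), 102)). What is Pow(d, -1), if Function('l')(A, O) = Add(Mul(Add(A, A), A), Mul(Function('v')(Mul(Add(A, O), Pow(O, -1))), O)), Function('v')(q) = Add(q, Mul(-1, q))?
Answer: Rational(1, 6130) ≈ 0.00016313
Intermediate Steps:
Function('v')(q) = 0
Function('l')(A, O) = Mul(2, Pow(A, 2)) (Function('l')(A, O) = Add(Mul(Add(A, A), A), Mul(0, O)) = Add(Mul(Mul(2, A), A), 0) = Add(Mul(2, Pow(A, 2)), 0) = Mul(2, Pow(A, 2)))
d = 6130 (d = Add(4294, Mul(Mul(2, Pow(-3, 2)), 102)) = Add(4294, Mul(Mul(2, 9), 102)) = Add(4294, Mul(18, 102)) = Add(4294, 1836) = 6130)
Pow(d, -1) = Pow(6130, -1) = Rational(1, 6130)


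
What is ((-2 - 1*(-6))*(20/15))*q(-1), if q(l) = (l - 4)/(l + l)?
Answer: 40/3 ≈ 13.333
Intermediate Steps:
q(l) = (-4 + l)/(2*l) (q(l) = (-4 + l)/((2*l)) = (-4 + l)*(1/(2*l)) = (-4 + l)/(2*l))
((-2 - 1*(-6))*(20/15))*q(-1) = ((-2 - 1*(-6))*(20/15))*((½)*(-4 - 1)/(-1)) = ((-2 + 6)*(20*(1/15)))*((½)*(-1)*(-5)) = (4*(4/3))*(5/2) = (16/3)*(5/2) = 40/3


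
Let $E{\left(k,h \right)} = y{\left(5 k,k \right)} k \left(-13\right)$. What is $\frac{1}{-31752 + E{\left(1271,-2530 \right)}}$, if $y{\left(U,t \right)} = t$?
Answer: $- \frac{1}{21032485} \approx -4.7545 \cdot 10^{-8}$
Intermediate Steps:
$E{\left(k,h \right)} = - 13 k^{2}$ ($E{\left(k,h \right)} = k k \left(-13\right) = k^{2} \left(-13\right) = - 13 k^{2}$)
$\frac{1}{-31752 + E{\left(1271,-2530 \right)}} = \frac{1}{-31752 - 13 \cdot 1271^{2}} = \frac{1}{-31752 - 21000733} = \frac{1}{-21032485} = - \frac{1}{21032485}$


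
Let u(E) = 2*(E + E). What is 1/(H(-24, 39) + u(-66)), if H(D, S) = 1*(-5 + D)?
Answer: -1/293 ≈ -0.0034130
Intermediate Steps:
H(D, S) = -5 + D
u(E) = 4*E (u(E) = 2*(2*E) = 4*E)
1/(H(-24, 39) + u(-66)) = 1/((-5 - 24) + 4*(-66)) = 1/(-29 - 264) = 1/(-293) = -1/293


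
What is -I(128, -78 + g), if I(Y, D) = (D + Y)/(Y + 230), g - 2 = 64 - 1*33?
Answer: -83/358 ≈ -0.23184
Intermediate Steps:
g = 33 (g = 2 + (64 - 1*33) = 2 + (64 - 33) = 2 + 31 = 33)
I(Y, D) = (D + Y)/(230 + Y)
-I(128, -78 + g) = -((-78 + 33) + 128)/(230 + 128) = -(-45 + 128)/358 = -83/358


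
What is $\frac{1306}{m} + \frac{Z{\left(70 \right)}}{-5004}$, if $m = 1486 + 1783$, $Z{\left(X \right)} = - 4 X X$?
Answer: $\frac{17651906}{4089519} \approx 4.3164$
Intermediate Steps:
$Z{\left(X \right)} = - 4 X^{2}$
$m = 3269$
$\frac{1306}{m} + \frac{Z{\left(70 \right)}}{-5004} = \frac{1306}{3269} + \frac{\left(-4\right) 70^{2}}{-5004} = 1306 \cdot \frac{1}{3269} + \left(-4\right) 4900 \left(- \frac{1}{5004}\right) = \frac{1306}{3269} - - \frac{4900}{1251} = \frac{1306}{3269} + \frac{4900}{1251} = \frac{17651906}{4089519}$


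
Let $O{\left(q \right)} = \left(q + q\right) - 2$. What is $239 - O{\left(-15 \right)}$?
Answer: $271$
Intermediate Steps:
$O{\left(q \right)} = -2 + 2 q$ ($O{\left(q \right)} = 2 q - 2 = -2 + 2 q$)
$239 - O{\left(-15 \right)} = 239 - \left(-2 + 2 \left(-15\right)\right) = 239 - \left(-2 - 30\right) = 239 - -32 = 239 + 32 = 271$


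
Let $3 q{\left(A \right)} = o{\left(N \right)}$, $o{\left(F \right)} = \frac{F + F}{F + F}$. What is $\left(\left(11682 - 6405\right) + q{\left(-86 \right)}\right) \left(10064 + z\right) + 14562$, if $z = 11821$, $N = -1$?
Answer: $115509002$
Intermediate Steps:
$o{\left(F \right)} = 1$ ($o{\left(F \right)} = \frac{2 F}{2 F} = 2 F \frac{1}{2 F} = 1$)
$q{\left(A \right)} = \frac{1}{3}$ ($q{\left(A \right)} = \frac{1}{3} \cdot 1 = \frac{1}{3}$)
$\left(\left(11682 - 6405\right) + q{\left(-86 \right)}\right) \left(10064 + z\right) + 14562 = \left(\left(11682 - 6405\right) + \frac{1}{3}\right) \left(10064 + 11821\right) + 14562 = \left(5277 + \frac{1}{3}\right) 21885 + 14562 = \frac{15832}{3} \cdot 21885 + 14562 = 115494440 + 14562 = 115509002$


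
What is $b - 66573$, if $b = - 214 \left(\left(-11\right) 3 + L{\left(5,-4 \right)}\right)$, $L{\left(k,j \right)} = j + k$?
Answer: $-59725$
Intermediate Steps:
$b = 6848$ ($b = - 214 \left(\left(-11\right) 3 + \left(-4 + 5\right)\right) = - 214 \left(-33 + 1\right) = \left(-214\right) \left(-32\right) = 6848$)
$b - 66573 = 6848 - 66573 = -59725$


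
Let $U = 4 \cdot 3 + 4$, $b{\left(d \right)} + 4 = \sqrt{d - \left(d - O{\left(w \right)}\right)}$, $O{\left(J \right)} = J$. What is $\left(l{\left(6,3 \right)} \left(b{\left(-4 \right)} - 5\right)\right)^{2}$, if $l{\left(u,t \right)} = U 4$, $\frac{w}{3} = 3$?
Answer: $147456$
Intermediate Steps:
$w = 9$ ($w = 3 \cdot 3 = 9$)
$b{\left(d \right)} = -1$ ($b{\left(d \right)} = -4 + \sqrt{d - \left(-9 + d\right)} = -4 + \sqrt{9} = -4 + 3 = -1$)
$U = 16$ ($U = 12 + 4 = 16$)
$l{\left(u,t \right)} = 64$ ($l{\left(u,t \right)} = 16 \cdot 4 = 64$)
$\left(l{\left(6,3 \right)} \left(b{\left(-4 \right)} - 5\right)\right)^{2} = \left(64 \left(-1 - 5\right)\right)^{2} = \left(64 \left(-6\right)\right)^{2} = \left(-384\right)^{2} = 147456$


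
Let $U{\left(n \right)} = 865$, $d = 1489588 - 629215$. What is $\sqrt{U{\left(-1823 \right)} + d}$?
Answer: $\sqrt{861238} \approx 928.03$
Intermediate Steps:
$d = 860373$
$\sqrt{U{\left(-1823 \right)} + d} = \sqrt{865 + 860373} = \sqrt{861238}$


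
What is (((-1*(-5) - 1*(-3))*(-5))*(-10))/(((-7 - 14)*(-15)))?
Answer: 80/63 ≈ 1.2698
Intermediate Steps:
(((-1*(-5) - 1*(-3))*(-5))*(-10))/(((-7 - 14)*(-15))) = (((5 + 3)*(-5))*(-10))/((-21*(-15))) = ((8*(-5))*(-10))/315 = -40*(-10)*(1/315) = 400*(1/315) = 80/63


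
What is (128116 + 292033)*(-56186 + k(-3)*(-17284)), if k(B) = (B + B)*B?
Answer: -154319887402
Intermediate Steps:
k(B) = 2*B² (k(B) = (2*B)*B = 2*B²)
(128116 + 292033)*(-56186 + k(-3)*(-17284)) = (128116 + 292033)*(-56186 + (2*(-3)²)*(-17284)) = 420149*(-56186 + (2*9)*(-17284)) = 420149*(-56186 + 18*(-17284)) = 420149*(-56186 - 311112) = 420149*(-367298) = -154319887402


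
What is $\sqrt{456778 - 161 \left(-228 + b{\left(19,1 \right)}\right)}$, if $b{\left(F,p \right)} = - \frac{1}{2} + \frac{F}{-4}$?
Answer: $\frac{5 \sqrt{79093}}{2} \approx 703.09$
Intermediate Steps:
$b{\left(F,p \right)} = - \frac{1}{2} - \frac{F}{4}$ ($b{\left(F,p \right)} = \left(-1\right) \frac{1}{2} + F \left(- \frac{1}{4}\right) = - \frac{1}{2} - \frac{F}{4}$)
$\sqrt{456778 - 161 \left(-228 + b{\left(19,1 \right)}\right)} = \sqrt{456778 - 161 \left(-228 - \frac{21}{4}\right)} = \sqrt{456778 - - \frac{150213}{4}} = \sqrt{456778 + \frac{150213}{4}} = \sqrt{\frac{1977325}{4}} = \frac{5 \sqrt{79093}}{2}$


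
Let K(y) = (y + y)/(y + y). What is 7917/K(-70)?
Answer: 7917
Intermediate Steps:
K(y) = 1 (K(y) = (2*y)/((2*y)) = (2*y)*(1/(2*y)) = 1)
7917/K(-70) = 7917/1 = 7917*1 = 7917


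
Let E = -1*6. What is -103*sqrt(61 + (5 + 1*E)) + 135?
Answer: 135 - 206*sqrt(15) ≈ -662.83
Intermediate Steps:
E = -6
-103*sqrt(61 + (5 + 1*E)) + 135 = -103*sqrt(61 + (5 + 1*(-6))) + 135 = -103*sqrt(61 + (5 - 6)) + 135 = -103*sqrt(61 - 1) + 135 = -206*sqrt(15) + 135 = 135 - 206*sqrt(15)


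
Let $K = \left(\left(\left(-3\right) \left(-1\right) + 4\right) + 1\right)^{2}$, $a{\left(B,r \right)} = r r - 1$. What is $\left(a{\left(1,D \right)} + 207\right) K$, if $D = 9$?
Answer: $18368$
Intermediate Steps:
$a{\left(B,r \right)} = -1 + r^{2}$ ($a{\left(B,r \right)} = r^{2} - 1 = -1 + r^{2}$)
$K = 64$ ($K = \left(\left(3 + 4\right) + 1\right)^{2} = \left(7 + 1\right)^{2} = 8^{2} = 64$)
$\left(a{\left(1,D \right)} + 207\right) K = \left(\left(-1 + 9^{2}\right) + 207\right) 64 = \left(\left(-1 + 81\right) + 207\right) 64 = \left(80 + 207\right) 64 = 287 \cdot 64 = 18368$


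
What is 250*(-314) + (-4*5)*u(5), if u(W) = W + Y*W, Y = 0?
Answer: -78600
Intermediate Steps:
u(W) = W (u(W) = W + 0*W = W + 0 = W)
250*(-314) + (-4*5)*u(5) = 250*(-314) - 4*5*5 = -78500 - 20*5 = -78500 - 100 = -78600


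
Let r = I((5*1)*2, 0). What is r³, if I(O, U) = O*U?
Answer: 0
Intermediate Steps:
r = 0 (r = ((5*1)*2)*0 = (5*2)*0 = 10*0 = 0)
r³ = 0³ = 0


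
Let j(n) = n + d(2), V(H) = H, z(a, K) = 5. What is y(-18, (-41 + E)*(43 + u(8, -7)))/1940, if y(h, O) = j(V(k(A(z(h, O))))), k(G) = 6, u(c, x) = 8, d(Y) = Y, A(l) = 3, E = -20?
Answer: 2/485 ≈ 0.0041237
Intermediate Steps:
j(n) = 2 + n (j(n) = n + 2 = 2 + n)
y(h, O) = 8 (y(h, O) = 2 + 6 = 8)
y(-18, (-41 + E)*(43 + u(8, -7)))/1940 = 8/1940 = 8*(1/1940) = 2/485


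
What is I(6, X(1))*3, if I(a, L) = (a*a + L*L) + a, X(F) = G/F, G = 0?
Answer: 126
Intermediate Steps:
X(F) = 0 (X(F) = 0/F = 0)
I(a, L) = a + L² + a² (I(a, L) = (a² + L²) + a = (L² + a²) + a = a + L² + a²)
I(6, X(1))*3 = (6 + 0² + 6²)*3 = (6 + 0 + 36)*3 = 42*3 = 126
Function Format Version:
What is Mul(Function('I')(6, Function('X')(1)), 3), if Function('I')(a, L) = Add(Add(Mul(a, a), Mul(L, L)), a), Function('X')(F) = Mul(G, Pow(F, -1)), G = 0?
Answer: 126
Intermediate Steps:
Function('X')(F) = 0 (Function('X')(F) = Mul(0, Pow(F, -1)) = 0)
Function('I')(a, L) = Add(a, Pow(L, 2), Pow(a, 2)) (Function('I')(a, L) = Add(Add(Pow(a, 2), Pow(L, 2)), a) = Add(Add(Pow(L, 2), Pow(a, 2)), a) = Add(a, Pow(L, 2), Pow(a, 2)))
Mul(Function('I')(6, Function('X')(1)), 3) = Mul(Add(6, Pow(0, 2), Pow(6, 2)), 3) = Mul(Add(6, 0, 36), 3) = Mul(42, 3) = 126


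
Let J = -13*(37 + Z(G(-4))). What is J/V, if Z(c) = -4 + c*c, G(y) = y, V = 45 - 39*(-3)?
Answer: -637/162 ≈ -3.9321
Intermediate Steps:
V = 162 (V = 45 + 117 = 162)
Z(c) = -4 + c²
J = -637 (J = -13*(37 + (-4 + (-4)²)) = -13*(37 + (-4 + 16)) = -13*(37 + 12) = -13*49 = -637)
J/V = -637/162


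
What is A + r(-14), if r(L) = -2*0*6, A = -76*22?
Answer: -1672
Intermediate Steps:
A = -1672
r(L) = 0 (r(L) = 0*6 = 0)
A + r(-14) = -1672 + 0 = -1672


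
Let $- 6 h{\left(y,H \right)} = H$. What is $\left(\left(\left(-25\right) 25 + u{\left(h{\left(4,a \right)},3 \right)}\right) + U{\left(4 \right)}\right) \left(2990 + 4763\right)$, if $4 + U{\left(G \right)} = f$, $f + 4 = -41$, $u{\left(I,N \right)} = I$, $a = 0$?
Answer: $-5225522$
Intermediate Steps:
$h{\left(y,H \right)} = - \frac{H}{6}$
$f = -45$ ($f = -4 - 41 = -45$)
$U{\left(G \right)} = -49$ ($U{\left(G \right)} = -4 - 45 = -49$)
$\left(\left(\left(-25\right) 25 + u{\left(h{\left(4,a \right)},3 \right)}\right) + U{\left(4 \right)}\right) \left(2990 + 4763\right) = \left(\left(\left(-25\right) 25 - 0\right) - 49\right) \left(2990 + 4763\right) = \left(\left(-625 + 0\right) - 49\right) 7753 = \left(-625 - 49\right) 7753 = \left(-674\right) 7753 = -5225522$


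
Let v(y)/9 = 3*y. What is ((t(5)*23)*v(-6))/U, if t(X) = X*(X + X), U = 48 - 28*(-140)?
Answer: -46575/992 ≈ -46.951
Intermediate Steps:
v(y) = 27*y (v(y) = 9*(3*y) = 27*y)
U = 3968 (U = 48 + 3920 = 3968)
t(X) = 2*X² (t(X) = X*(2*X) = 2*X²)
((t(5)*23)*v(-6))/U = (((2*5²)*23)*(27*(-6)))/3968 = (((2*25)*23)*(-162))*(1/3968) = ((50*23)*(-162))*(1/3968) = (1150*(-162))*(1/3968) = -186300*1/3968 = -46575/992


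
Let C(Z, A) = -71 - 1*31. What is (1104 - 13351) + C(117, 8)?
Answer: -12349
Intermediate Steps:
C(Z, A) = -102 (C(Z, A) = -71 - 31 = -102)
(1104 - 13351) + C(117, 8) = (1104 - 13351) - 102 = -12247 - 102 = -12349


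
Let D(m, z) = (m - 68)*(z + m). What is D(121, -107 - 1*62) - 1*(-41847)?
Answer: 39303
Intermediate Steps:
D(m, z) = (-68 + m)*(m + z)
D(121, -107 - 1*62) - 1*(-41847) = (121² - 68*121 - 68*(-107 - 1*62) + 121*(-107 - 1*62)) - 1*(-41847) = (14641 - 8228 - 68*(-107 - 62) + 121*(-107 - 62)) + 41847 = (14641 - 8228 - 68*(-169) + 121*(-169)) + 41847 = (14641 - 8228 + 11492 - 20449) + 41847 = -2544 + 41847 = 39303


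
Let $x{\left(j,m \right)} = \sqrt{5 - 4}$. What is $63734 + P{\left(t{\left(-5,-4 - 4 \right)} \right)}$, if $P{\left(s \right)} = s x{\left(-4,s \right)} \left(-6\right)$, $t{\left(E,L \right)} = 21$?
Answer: $63608$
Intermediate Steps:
$x{\left(j,m \right)} = 1$ ($x{\left(j,m \right)} = \sqrt{1} = 1$)
$P{\left(s \right)} = - 6 s$ ($P{\left(s \right)} = s 1 \left(-6\right) = s \left(-6\right) = - 6 s$)
$63734 + P{\left(t{\left(-5,-4 - 4 \right)} \right)} = 63734 - 126 = 63608$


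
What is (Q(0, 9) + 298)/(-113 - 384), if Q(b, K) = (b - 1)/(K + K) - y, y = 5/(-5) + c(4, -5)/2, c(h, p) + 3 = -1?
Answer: -5417/8946 ≈ -0.60552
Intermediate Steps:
c(h, p) = -4 (c(h, p) = -3 - 1 = -4)
y = -3 (y = 5/(-5) - 4/2 = 5*(-⅕) - 4*½ = -1 - 2 = -3)
Q(b, K) = 3 + (-1 + b)/(2*K) (Q(b, K) = (b - 1)/(K + K) - 1*(-3) = (-1 + b)/((2*K)) + 3 = (-1 + b)*(1/(2*K)) + 3 = (-1 + b)/(2*K) + 3 = 3 + (-1 + b)/(2*K))
(Q(0, 9) + 298)/(-113 - 384) = ((½)*(-1 + 0 + 6*9)/9 + 298)/(-113 - 384) = ((½)*(⅑)*(-1 + 0 + 54) + 298)/(-497) = ((½)*(⅑)*53 + 298)*(-1/497) = (53/18 + 298)*(-1/497) = (5417/18)*(-1/497) = -5417/8946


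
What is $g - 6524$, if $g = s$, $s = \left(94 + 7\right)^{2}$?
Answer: $3677$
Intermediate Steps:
$s = 10201$ ($s = 101^{2} = 10201$)
$g = 10201$
$g - 6524 = 10201 - 6524 = 3677$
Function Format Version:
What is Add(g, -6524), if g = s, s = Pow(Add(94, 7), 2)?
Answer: 3677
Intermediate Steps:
s = 10201 (s = Pow(101, 2) = 10201)
g = 10201
Add(g, -6524) = Add(10201, -6524) = 3677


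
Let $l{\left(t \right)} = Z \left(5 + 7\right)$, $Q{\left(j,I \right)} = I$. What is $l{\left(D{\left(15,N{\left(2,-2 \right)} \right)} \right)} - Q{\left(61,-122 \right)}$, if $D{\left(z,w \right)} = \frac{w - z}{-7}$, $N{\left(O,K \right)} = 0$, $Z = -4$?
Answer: $74$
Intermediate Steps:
$D{\left(z,w \right)} = - \frac{w}{7} + \frac{z}{7}$ ($D{\left(z,w \right)} = \left(w - z\right) \left(- \frac{1}{7}\right) = - \frac{w}{7} + \frac{z}{7}$)
$l{\left(t \right)} = -48$ ($l{\left(t \right)} = - 4 \left(5 + 7\right) = \left(-4\right) 12 = -48$)
$l{\left(D{\left(15,N{\left(2,-2 \right)} \right)} \right)} - Q{\left(61,-122 \right)} = -48 - -122 = -48 + 122 = 74$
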